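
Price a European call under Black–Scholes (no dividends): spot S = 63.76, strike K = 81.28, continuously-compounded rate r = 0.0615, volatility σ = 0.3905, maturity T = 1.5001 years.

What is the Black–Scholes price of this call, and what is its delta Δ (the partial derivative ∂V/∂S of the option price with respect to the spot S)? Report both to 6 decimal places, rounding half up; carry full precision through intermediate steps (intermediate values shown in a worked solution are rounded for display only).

price = 8.477453
Δ = 0.469881

σ√T = 0.3905·√1.5001 = 0.478279
d₁ = (ln(S/K) + (r+σ²/2)T) / (σ√T) = (ln(63.76/81.28) + (0.0615+0.3905²/2)·1.5001) / 0.478279 = (-0.242774 + 0.206631) / 0.478279 = -0.075568
d₂ = d₁ − σ√T = -0.075568 − 0.478279 = -0.553847
e^{−rT} = e^{−0.0615·1.5001} = 0.911872
N(d₁) = 0.469881,  N(d₂) = 0.289842
Call price V = S·N(d₁) − K·e^{−rT}·N(d₂) = 29.959643 − 21.482189 = 8.477453
Δ = N(d₁) = 0.469881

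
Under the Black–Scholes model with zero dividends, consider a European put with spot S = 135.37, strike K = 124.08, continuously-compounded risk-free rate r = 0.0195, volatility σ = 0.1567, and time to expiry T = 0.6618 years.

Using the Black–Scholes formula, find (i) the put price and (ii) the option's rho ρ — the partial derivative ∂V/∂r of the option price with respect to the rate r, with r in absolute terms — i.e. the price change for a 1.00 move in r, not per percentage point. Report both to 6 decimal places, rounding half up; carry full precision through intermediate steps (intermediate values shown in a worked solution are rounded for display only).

price = 2.025702
ρ = -19.095703

σ√T = 0.1567·√0.6618 = 0.127477
d₁ = (ln(S/K) + (r+σ²/2)T) / (σ√T) = (ln(135.37/124.08) + (0.0195+0.1567²/2)·0.6618) / 0.127477 = (0.087085 + 0.021030) / 0.127477 = 0.848117
d₂ = d₁ − σ√T = 0.848117 − 0.127477 = 0.720640
e^{−rT} = e^{−0.0195·0.6618} = 0.987178
N(−d₁) = 0.198186,  N(−d₂) = 0.235566
Put price V = K·e^{−rT}·N(−d₂) − S·N(−d₁) = 28.854191 − 26.828489 = 2.025702
ρ = −K·T·e^{−rT}·N(−d₂) = -19.095703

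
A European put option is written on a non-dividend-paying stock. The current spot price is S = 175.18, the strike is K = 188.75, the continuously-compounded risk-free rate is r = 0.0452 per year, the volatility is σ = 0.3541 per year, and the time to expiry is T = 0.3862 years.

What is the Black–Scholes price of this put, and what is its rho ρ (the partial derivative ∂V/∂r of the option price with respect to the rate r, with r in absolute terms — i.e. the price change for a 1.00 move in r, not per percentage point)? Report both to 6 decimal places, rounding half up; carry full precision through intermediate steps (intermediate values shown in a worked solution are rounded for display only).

σ√T = 0.3541·√0.3862 = 0.220055
d₁ = (ln(S/K) + (r+σ²/2)T) / (σ√T) = (ln(175.18/188.75) + (0.0452+0.3541²/2)·0.3862) / 0.220055 = (-0.074609 + 0.041668) / 0.220055 = -0.149694
d₂ = d₁ − σ√T = -0.149694 − 0.220055 = -0.369749
e^{−rT} = e^{−0.0452·0.3862} = 0.982695
N(−d₁) = 0.559497,  N(−d₂) = 0.644215
Put price V = K·e^{−rT}·N(−d₂) − S·N(−d₁) = 119.491460 − 98.012669 = 21.478791
ρ = −K·T·e^{−rT}·N(−d₂) = -46.147602

price = 21.478791
ρ = -46.147602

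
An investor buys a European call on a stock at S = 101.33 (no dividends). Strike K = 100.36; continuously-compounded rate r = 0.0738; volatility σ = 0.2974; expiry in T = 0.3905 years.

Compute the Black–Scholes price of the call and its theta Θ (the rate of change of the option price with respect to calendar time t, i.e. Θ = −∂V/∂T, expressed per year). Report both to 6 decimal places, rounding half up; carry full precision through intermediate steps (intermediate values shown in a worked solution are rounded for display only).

price = 9.427411
Θ = -13.121204

σ√T = 0.2974·√0.3905 = 0.185845
d₁ = (ln(S/K) + (r+σ²/2)T) / (σ√T) = (ln(101.33/100.36) + (0.0738+0.2974²/2)·0.3905) / 0.185845 = (0.009619 + 0.046088) / 0.185845 = 0.299749
d₂ = d₁ − σ√T = 0.299749 − 0.185845 = 0.113904
e^{−rT} = e^{−0.0738·0.3905} = 0.971592
N(d₁) = 0.617816,  N(d₂) = 0.545343
Call price V = S·N(d₁) − K·e^{−rT}·N(d₂) = 62.603263 − 53.175852 = 9.427411
φ(d₁) = (1/√(2π))·e^{−d₁²/2} = 0.381417
Θ = −S·φ(d₁)·σ/(2√T) − r·K·e^{−rT}·N(d₂) = −9.196827 − 3.924378 = -13.121204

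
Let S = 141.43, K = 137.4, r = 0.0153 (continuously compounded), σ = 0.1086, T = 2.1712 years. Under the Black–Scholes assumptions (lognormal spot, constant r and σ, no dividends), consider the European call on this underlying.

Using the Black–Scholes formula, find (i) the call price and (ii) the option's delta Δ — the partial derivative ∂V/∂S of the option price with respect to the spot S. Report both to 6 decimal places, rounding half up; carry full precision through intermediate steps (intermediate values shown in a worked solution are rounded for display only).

σ√T = 0.1086·√2.1712 = 0.160022
d₁ = (ln(S/K) + (r+σ²/2)T) / (σ√T) = (ln(141.43/137.4) + (0.0153+0.1086²/2)·2.1712) / 0.160022 = (0.028909 + 0.046023) / 0.160022 = 0.468257
d₂ = d₁ − σ√T = 0.468257 − 0.160022 = 0.308235
e^{−rT} = e^{−0.0153·2.1712} = 0.967326
N(d₁) = 0.680200,  N(d₂) = 0.621048
Call price V = S·N(d₁) − K·e^{−rT}·N(d₂) = 96.200618 − 82.543908 = 13.656711
Δ = N(d₁) = 0.680200

price = 13.656711
Δ = 0.680200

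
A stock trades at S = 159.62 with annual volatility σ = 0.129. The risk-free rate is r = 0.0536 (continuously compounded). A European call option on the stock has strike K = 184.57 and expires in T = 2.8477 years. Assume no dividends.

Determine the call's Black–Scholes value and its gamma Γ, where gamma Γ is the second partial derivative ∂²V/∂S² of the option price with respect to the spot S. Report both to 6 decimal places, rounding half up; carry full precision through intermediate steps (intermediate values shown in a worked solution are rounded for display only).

σ√T = 0.129·√2.8477 = 0.217689
d₁ = (ln(S/K) + (r+σ²/2)T) / (σ√T) = (ln(159.62/184.57) + (0.0536+0.129²/2)·2.8477) / 0.217689 = (-0.145233 + 0.176331) / 0.217689 = 0.142856
d₂ = d₁ − σ√T = 0.142856 − 0.217689 = -0.074833
e^{−rT} = e^{−0.0536·2.8477} = 0.858442
N(d₁) = 0.556798,  N(d₂) = 0.470174
Call price V = S·N(d₁) − K·e^{−rT}·N(d₂) = 88.876104 − 74.495524 = 14.380580
φ(d₁) = (1/√(2π))·e^{−d₁²/2} = 0.394892
Γ = φ(d₁) / (S·σ·√T) = 0.011365

price = 14.380580
Γ = 0.011365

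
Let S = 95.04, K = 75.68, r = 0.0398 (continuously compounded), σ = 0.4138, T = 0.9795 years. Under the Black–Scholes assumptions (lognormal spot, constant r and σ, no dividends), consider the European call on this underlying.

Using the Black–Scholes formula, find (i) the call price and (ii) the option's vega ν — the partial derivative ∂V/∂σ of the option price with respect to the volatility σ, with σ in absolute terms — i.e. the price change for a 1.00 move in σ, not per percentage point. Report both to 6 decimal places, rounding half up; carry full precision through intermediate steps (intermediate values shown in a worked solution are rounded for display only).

price = 27.472932
ν = 26.010474

σ√T = 0.4138·√0.9795 = 0.409537
d₁ = (ln(S/K) + (r+σ²/2)T) / (σ√T) = (ln(95.04/75.68) + (0.0398+0.4138²/2)·0.9795) / 0.409537 = (0.227784 + 0.122844) / 0.409537 = 0.856158
d₂ = d₁ − σ√T = 0.856158 − 0.409537 = 0.446622
e^{−rT} = e^{−0.0398·0.9795} = 0.961766
N(d₁) = 0.804045,  N(d₂) = 0.672426
Call price V = S·N(d₁) − K·e^{−rT}·N(d₂) = 76.416426 − 48.943494 = 27.472932
φ(d₁) = (1/√(2π))·e^{−d₁²/2} = 0.276528
ν = S·φ(d₁)·√T = 26.010474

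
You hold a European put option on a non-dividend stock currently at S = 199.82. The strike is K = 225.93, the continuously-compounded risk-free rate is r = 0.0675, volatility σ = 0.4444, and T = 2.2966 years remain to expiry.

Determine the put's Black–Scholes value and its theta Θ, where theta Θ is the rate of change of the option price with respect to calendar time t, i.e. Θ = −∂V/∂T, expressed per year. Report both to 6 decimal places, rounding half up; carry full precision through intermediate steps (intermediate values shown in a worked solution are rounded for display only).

σ√T = 0.4444·√2.2966 = 0.673468
d₁ = (ln(S/K) + (r+σ²/2)T) / (σ√T) = (ln(199.82/225.93) + (0.0675+0.4444²/2)·2.2966) / 0.673468 = (-0.122808 + 0.381800) / 0.673468 = 0.384564
d₂ = d₁ − σ√T = 0.384564 − 0.673468 = -0.288903
e^{−rT} = e^{−0.0675·2.2966} = 0.856398
N(−d₁) = 0.350280,  N(−d₂) = 0.613672
Put price V = K·e^{−rT}·N(−d₂) − S·N(−d₁) = 118.736955 − 69.992978 = 48.743977
φ(d₁) = (1/√(2π))·e^{−d₁²/2} = 0.370507
Θ = −S·φ(d₁)·σ/(2√T) + r·K·e^{−rT}·N(−d₂) = −10.855168 + 8.014744 = -2.840424

price = 48.743977
Θ = -2.840424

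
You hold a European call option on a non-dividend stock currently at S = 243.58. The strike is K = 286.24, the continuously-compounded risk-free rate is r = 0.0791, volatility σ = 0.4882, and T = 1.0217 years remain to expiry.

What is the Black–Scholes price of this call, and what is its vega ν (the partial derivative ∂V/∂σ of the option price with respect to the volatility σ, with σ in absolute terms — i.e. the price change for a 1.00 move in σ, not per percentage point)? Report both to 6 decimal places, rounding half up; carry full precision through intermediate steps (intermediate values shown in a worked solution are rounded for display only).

σ√T = 0.4882·√1.0217 = 0.493469
d₁ = (ln(S/K) + (r+σ²/2)T) / (σ√T) = (ln(243.58/286.24) + (0.0791+0.4882²/2)·1.0217) / 0.493469 = (-0.161385 + 0.202572) / 0.493469 = 0.083464
d₂ = d₁ − σ√T = 0.083464 − 0.493469 = -0.410004
e^{−rT} = e^{−0.0791·1.0217} = 0.922363
N(d₁) = 0.533259,  N(d₂) = 0.340901
Call price V = S·N(d₁) − K·e^{−rT}·N(d₂) = 129.891159 − 90.003804 = 39.887354
φ(d₁) = (1/√(2π))·e^{−d₁²/2} = 0.397555
ν = S·φ(d₁)·√T = 97.881516

price = 39.887354
ν = 97.881516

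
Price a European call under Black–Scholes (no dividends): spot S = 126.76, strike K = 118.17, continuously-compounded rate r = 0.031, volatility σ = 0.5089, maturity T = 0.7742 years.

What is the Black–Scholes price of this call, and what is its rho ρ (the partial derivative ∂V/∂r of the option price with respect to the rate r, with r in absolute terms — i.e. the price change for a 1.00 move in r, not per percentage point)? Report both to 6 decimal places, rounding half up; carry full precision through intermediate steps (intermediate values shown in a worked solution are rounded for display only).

σ√T = 0.5089·√0.7742 = 0.447774
d₁ = (ln(S/K) + (r+σ²/2)T) / (σ√T) = (ln(126.76/118.17) + (0.031+0.5089²/2)·0.7742) / 0.447774 = (0.070171 + 0.124251) / 0.447774 = 0.434197
d₂ = d₁ − σ√T = 0.434197 − 0.447774 = -0.013577
e^{−rT} = e^{−0.031·0.7742} = 0.976286
N(d₁) = 0.667927,  N(d₂) = 0.494584
Call price V = S·N(d₁) − K·e^{−rT}·N(d₂) = 84.666478 − 57.058972 = 27.607506
ρ = K·T·e^{−rT}·N(d₂) = 44.175056

price = 27.607506
ρ = 44.175056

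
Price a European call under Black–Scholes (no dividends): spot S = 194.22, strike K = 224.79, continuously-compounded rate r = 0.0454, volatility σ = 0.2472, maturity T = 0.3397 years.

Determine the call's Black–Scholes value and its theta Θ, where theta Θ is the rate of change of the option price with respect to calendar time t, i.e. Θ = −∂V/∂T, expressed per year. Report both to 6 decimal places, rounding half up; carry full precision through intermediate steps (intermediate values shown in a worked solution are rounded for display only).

σ√T = 0.2472·√0.3397 = 0.144078
d₁ = (ln(S/K) + (r+σ²/2)T) / (σ√T) = (ln(194.22/224.79) + (0.0454+0.2472²/2)·0.3397) / 0.144078 = (-0.146175 + 0.025802) / 0.144078 = -0.835478
d₂ = d₁ − σ√T = -0.835478 − 0.144078 = -0.979555
e^{−rT} = e^{−0.0454·0.3397} = 0.984696
N(d₁) = 0.201724,  N(d₂) = 0.163653
Call price V = S·N(d₁) − K·e^{−rT}·N(d₂) = 39.178917 − 36.224531 = 2.954385
φ(d₁) = (1/√(2π))·e^{−d₁²/2} = 0.281408
Θ = −S·φ(d₁)·σ/(2√T) − r·K·e^{−rT}·N(d₂) = −11.590468 − 1.644594 = -13.235062

price = 2.954385
Θ = -13.235062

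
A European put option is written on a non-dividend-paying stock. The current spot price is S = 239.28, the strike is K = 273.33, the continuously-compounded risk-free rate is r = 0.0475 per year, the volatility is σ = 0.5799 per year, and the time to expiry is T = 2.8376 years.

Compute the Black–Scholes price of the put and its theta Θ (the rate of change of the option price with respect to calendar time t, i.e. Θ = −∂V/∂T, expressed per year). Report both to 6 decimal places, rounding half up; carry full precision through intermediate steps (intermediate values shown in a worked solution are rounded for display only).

price = 89.384715
Θ = -6.778948

σ√T = 0.5799·√2.8376 = 0.976852
d₁ = (ln(S/K) + (r+σ²/2)T) / (σ√T) = (ln(239.28/273.33) + (0.0475+0.5799²/2)·2.8376) / 0.976852 = (-0.133045 + 0.611906) / 0.976852 = 0.490208
d₂ = d₁ − σ√T = 0.490208 − 0.976852 = -0.486644
e^{−rT} = e^{−0.0475·2.8376} = 0.873903
N(−d₁) = 0.311993,  N(−d₂) = 0.686745
Put price V = K·e^{−rT}·N(−d₂) − S·N(−d₁) = 164.038510 − 74.653795 = 89.384715
φ(d₁) = (1/√(2π))·e^{−d₁²/2} = 0.353776
Θ = −S·φ(d₁)·σ/(2√T) + r·K·e^{−rT}·N(−d₂) = −14.570777 + 7.791829 = -6.778948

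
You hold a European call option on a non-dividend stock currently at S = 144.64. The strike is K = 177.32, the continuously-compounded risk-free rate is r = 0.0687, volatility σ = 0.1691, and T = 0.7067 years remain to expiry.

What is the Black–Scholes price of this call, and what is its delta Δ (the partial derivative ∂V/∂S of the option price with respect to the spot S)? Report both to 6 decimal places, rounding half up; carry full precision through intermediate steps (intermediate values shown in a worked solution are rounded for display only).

σ√T = 0.1691·√0.7067 = 0.142155
d₁ = (ln(S/K) + (r+σ²/2)T) / (σ√T) = (ln(144.64/177.32) + (0.0687+0.1691²/2)·0.7067) / 0.142155 = (-0.203708 + 0.058654) / 0.142155 = -1.020394
d₂ = d₁ − σ√T = -1.020394 − 0.142155 = -1.162549
e^{−rT} = e^{−0.0687·0.7067} = 0.952609
N(d₁) = 0.153771,  N(d₂) = 0.122506
Call price V = S·N(d₁) − K·e^{−rT}·N(d₂) = 22.241395 − 20.693350 = 1.548045
Δ = N(d₁) = 0.153771

price = 1.548045
Δ = 0.153771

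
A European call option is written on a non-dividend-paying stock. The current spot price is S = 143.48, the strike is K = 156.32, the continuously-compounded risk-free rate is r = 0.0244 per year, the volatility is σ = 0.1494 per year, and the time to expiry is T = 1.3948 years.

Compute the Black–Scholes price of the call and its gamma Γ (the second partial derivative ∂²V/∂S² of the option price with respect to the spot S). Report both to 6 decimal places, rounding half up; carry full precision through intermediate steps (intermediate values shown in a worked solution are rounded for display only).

σ√T = 0.1494·√1.3948 = 0.176444
d₁ = (ln(S/K) + (r+σ²/2)T) / (σ√T) = (ln(143.48/156.32) + (0.0244+0.1494²/2)·1.3948) / 0.176444 = (-0.085710 + 0.049599) / 0.176444 = -0.204655
d₂ = d₁ − σ√T = -0.204655 − 0.176444 = -0.381099
e^{−rT} = e^{−0.0244·1.3948} = 0.966539
N(d₁) = 0.418921,  N(d₂) = 0.351565
Call price V = S·N(d₁) − K·e^{−rT}·N(d₂) = 60.106738 − 53.117731 = 6.989007
φ(d₁) = (1/√(2π))·e^{−d₁²/2} = 0.390675
Γ = φ(d₁) / (S·σ·√T) = 0.015432

price = 6.989007
Γ = 0.015432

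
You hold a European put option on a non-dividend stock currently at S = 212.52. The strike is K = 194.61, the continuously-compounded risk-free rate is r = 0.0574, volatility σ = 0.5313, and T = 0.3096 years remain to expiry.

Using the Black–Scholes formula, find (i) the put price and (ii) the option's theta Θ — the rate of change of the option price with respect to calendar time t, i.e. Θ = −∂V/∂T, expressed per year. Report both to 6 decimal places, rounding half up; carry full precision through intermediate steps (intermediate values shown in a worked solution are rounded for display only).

σ√T = 0.5313·√0.3096 = 0.295624
d₁ = (ln(S/K) + (r+σ²/2)T) / (σ√T) = (ln(212.52/194.61) + (0.0574+0.5313²/2)·0.3096) / 0.295624 = (0.088039 + 0.061468) / 0.295624 = 0.505731
d₂ = d₁ − σ√T = 0.505731 − 0.295624 = 0.210107
e^{−rT} = e^{−0.0574·0.3096} = 0.982386
N(−d₁) = 0.306523,  N(−d₂) = 0.416792
Put price V = K·e^{−rT}·N(−d₂) − S·N(−d₁) = 79.683214 − 65.142202 = 14.541012
φ(d₁) = (1/√(2π))·e^{−d₁²/2} = 0.351052
Θ = −S·φ(d₁)·σ/(2√T) + r·K·e^{−rT}·N(−d₂) = −35.618921 + 4.573816 = -31.045105

price = 14.541012
Θ = -31.045105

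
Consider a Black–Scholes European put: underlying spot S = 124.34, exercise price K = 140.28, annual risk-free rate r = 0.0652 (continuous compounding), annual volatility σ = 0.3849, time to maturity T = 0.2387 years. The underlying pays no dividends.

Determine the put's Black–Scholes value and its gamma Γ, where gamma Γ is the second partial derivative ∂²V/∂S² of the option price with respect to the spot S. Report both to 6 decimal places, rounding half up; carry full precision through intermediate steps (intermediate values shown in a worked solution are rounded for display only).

price = 18.206422
Γ = 0.015316

σ√T = 0.3849·√0.2387 = 0.188050
d₁ = (ln(S/K) + (r+σ²/2)T) / (σ√T) = (ln(124.34/140.28) + (0.0652+0.3849²/2)·0.2387) / 0.188050 = (-0.120621 + 0.033245) / 0.188050 = -0.464641
d₂ = d₁ − σ√T = -0.464641 − 0.188050 = -0.652692
e^{−rT} = e^{−0.0652·0.2387} = 0.984557
N(−d₁) = 0.678906,  N(−d₂) = 0.743022
Put price V = K·e^{−rT}·N(−d₂) − S·N(−d₁) = 102.621577 − 84.415154 = 18.206422
φ(d₁) = (1/√(2π))·e^{−d₁²/2} = 0.358121
Γ = φ(d₁) / (S·σ·√T) = 0.015316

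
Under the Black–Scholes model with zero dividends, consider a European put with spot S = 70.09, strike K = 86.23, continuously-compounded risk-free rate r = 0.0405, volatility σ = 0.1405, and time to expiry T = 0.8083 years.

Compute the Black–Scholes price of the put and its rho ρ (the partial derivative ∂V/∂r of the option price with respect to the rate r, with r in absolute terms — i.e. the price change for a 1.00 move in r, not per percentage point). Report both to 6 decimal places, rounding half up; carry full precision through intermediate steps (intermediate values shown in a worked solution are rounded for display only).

price = 13.731307
ρ = -62.444202

σ√T = 0.1405·√0.8083 = 0.126317
d₁ = (ln(S/K) + (r+σ²/2)T) / (σ√T) = (ln(70.09/86.23) + (0.0405+0.1405²/2)·0.8083) / 0.126317 = (-0.207238 + 0.040714) / 0.126317 = -1.318299
d₂ = d₁ − σ√T = -1.318299 − 0.126317 = -1.444616
e^{−rT} = e^{−0.0405·0.8083} = 0.967794
N(−d₁) = 0.906298,  N(−d₂) = 0.925717
Put price V = K·e^{−rT}·N(−d₂) − S·N(−d₁) = 77.253745 − 63.522438 = 13.731307
ρ = −K·T·e^{−rT}·N(−d₂) = -62.444202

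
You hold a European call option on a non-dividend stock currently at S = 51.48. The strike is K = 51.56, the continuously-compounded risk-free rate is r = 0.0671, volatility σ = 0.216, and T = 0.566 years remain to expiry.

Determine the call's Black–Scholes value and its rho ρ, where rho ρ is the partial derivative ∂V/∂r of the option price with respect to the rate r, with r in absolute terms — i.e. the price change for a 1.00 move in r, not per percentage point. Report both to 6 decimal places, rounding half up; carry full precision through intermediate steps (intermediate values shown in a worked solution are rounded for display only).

price = 4.276574
ρ = 15.643991

σ√T = 0.216·√0.566 = 0.162503
d₁ = (ln(S/K) + (r+σ²/2)T) / (σ√T) = (ln(51.48/51.56) + (0.0671+0.216²/2)·0.566) / 0.162503 = (-0.001553 + 0.051182) / 0.162503 = 0.305406
d₂ = d₁ − σ√T = 0.305406 − 0.162503 = 0.142903
e^{−rT} = e^{−0.0671·0.566} = 0.962734
N(d₁) = 0.619972,  N(d₂) = 0.556817
Call price V = S·N(d₁) − K·e^{−rT}·N(d₂) = 31.916133 − 27.639559 = 4.276574
ρ = K·T·e^{−rT}·N(d₂) = 15.643991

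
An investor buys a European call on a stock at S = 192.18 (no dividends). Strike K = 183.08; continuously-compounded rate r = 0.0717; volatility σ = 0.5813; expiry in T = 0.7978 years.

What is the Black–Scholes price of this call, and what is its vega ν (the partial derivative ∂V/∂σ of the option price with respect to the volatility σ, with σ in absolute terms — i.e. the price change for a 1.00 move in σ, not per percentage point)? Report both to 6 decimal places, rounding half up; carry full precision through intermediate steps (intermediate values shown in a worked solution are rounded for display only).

σ√T = 0.5813·√0.7978 = 0.519215
d₁ = (ln(S/K) + (r+σ²/2)T) / (σ√T) = (ln(192.18/183.08) + (0.0717+0.5813²/2)·0.7978) / 0.519215 = (0.048509 + 0.191994) / 0.519215 = 0.463206
d₂ = d₁ − σ√T = 0.463206 − 0.519215 = -0.056009
e^{−rT} = e^{−0.0717·0.7978} = 0.944403
N(d₁) = 0.678392,  N(d₂) = 0.477667
Call price V = S·N(d₁) − K·e^{−rT}·N(d₂) = 130.373318 − 82.589307 = 47.784011
φ(d₁) = (1/√(2π))·e^{−d₁²/2} = 0.358360
ν = S·φ(d₁)·√T = 61.514028

price = 47.784011
ν = 61.514028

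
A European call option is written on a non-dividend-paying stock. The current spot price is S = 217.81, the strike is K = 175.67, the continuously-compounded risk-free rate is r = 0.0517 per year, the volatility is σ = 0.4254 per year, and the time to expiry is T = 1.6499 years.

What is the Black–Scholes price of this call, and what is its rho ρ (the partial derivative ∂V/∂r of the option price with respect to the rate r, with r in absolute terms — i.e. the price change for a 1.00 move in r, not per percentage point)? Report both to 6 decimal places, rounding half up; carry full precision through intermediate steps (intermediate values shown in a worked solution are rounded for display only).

price = 74.876113
ρ = 162.046793

σ√T = 0.4254·√1.6499 = 0.546420
d₁ = (ln(S/K) + (r+σ²/2)T) / (σ√T) = (ln(217.81/175.67) + (0.0517+0.4254²/2)·1.6499) / 0.546420 = (0.215016 + 0.234587) / 0.546420 = 0.822816
d₂ = d₁ − σ√T = 0.822816 − 0.546420 = 0.276397
e^{−rT} = e^{−0.0517·1.6499} = 0.918237
N(d₁) = 0.794694,  N(d₂) = 0.608878
Call price V = S·N(d₁) − K·e^{−rT}·N(d₂) = 173.092243 − 98.216130 = 74.876113
ρ = K·T·e^{−rT}·N(d₂) = 162.046793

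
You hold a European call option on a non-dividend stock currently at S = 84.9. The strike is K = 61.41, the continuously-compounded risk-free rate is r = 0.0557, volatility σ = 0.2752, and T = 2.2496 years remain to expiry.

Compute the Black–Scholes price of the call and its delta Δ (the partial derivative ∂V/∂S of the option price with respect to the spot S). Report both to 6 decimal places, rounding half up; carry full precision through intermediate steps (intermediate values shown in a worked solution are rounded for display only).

σ√T = 0.2752·√2.2496 = 0.412763
d₁ = (ln(S/K) + (r+σ²/2)T) / (σ√T) = (ln(84.9/61.41) + (0.0557+0.2752²/2)·2.2496) / 0.412763 = (0.323901 + 0.210489) / 0.412763 = 1.294667
d₂ = d₁ − σ√T = 1.294667 − 0.412763 = 0.881903
e^{−rT} = e^{−0.0557·2.2496} = 0.882230
N(d₁) = 0.902282,  N(d₂) = 0.811085
Call price V = S·N(d₁) − K·e^{−rT}·N(d₂) = 76.603774 − 43.942771 = 32.661003
Δ = N(d₁) = 0.902282

price = 32.661003
Δ = 0.902282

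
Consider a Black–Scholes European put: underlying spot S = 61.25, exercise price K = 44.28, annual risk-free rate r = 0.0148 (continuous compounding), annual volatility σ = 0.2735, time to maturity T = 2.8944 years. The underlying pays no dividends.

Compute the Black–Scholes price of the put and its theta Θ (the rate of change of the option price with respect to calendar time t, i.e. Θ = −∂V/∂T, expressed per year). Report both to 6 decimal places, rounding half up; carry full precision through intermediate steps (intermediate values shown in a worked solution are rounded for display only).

σ√T = 0.2735·√2.8944 = 0.465304
d₁ = (ln(S/K) + (r+σ²/2)T) / (σ√T) = (ln(61.25/44.28) + (0.0148+0.2735²/2)·2.8944) / 0.465304 = (0.324431 + 0.151091) / 0.465304 = 1.021960
d₂ = d₁ − σ√T = 1.021960 − 0.465304 = 0.556656
e^{−rT} = e^{−0.0148·2.8944} = 0.958067
N(−d₁) = 0.153400,  N(−d₂) = 0.288881
Put price V = K·e^{−rT}·N(−d₂) − S·N(−d₁) = 12.255278 − 9.395751 = 2.859526
φ(d₁) = (1/√(2π))·e^{−d₁²/2} = 0.236658
Θ = −S·φ(d₁)·σ/(2√T) + r·K·e^{−rT}·N(−d₂) = −1.165133 + 0.181378 = -0.983754

price = 2.859526
Θ = -0.983754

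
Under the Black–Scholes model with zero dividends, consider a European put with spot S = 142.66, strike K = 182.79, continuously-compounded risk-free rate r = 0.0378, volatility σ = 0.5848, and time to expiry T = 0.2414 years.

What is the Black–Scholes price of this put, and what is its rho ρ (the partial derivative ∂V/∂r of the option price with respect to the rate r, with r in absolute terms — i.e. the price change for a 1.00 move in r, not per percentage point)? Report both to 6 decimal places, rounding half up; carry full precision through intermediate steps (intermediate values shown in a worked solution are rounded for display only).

σ√T = 0.5848·√0.2414 = 0.287327
d₁ = (ln(S/K) + (r+σ²/2)T) / (σ√T) = (ln(142.66/182.79) + (0.0378+0.5848²/2)·0.2414) / 0.287327 = (-0.247874 + 0.050403) / 0.287327 = -0.687268
d₂ = d₁ − σ√T = -0.687268 − 0.287327 = -0.974595
e^{−rT} = e^{−0.0378·0.2414} = 0.990917
N(−d₁) = 0.754043,  N(−d₂) = 0.835119
Put price V = K·e^{−rT}·N(−d₂) − S·N(−d₁) = 151.264879 − 107.571798 = 43.693082
ρ = −K·T·e^{−rT}·N(−d₂) = -36.515342

price = 43.693082
ρ = -36.515342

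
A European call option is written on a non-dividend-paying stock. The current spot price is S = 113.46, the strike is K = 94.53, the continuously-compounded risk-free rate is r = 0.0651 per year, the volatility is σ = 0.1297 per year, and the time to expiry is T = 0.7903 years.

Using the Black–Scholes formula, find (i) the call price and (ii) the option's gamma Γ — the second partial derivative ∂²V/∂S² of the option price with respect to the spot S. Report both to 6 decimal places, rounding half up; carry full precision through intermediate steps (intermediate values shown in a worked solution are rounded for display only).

price = 23.761640
Γ = 0.003455

σ√T = 0.1297·√0.7903 = 0.115302
d₁ = (ln(S/K) + (r+σ²/2)T) / (σ√T) = (ln(113.46/94.53) + (0.0651+0.1297²/2)·0.7903) / 0.115302 = (0.182533 + 0.058096) / 0.115302 = 2.086949
d₂ = d₁ − σ√T = 2.086949 − 0.115302 = 1.971647
e^{−rT} = e^{−0.0651·0.7903} = 0.949853
N(d₁) = 0.981554,  N(d₂) = 0.975675
Call price V = S·N(d₁) − K·e^{−rT}·N(d₂) = 111.367074 − 87.605433 = 23.761640
φ(d₁) = (1/√(2π))·e^{−d₁²/2} = 0.045202
Γ = φ(d₁) / (S·σ·√T) = 0.003455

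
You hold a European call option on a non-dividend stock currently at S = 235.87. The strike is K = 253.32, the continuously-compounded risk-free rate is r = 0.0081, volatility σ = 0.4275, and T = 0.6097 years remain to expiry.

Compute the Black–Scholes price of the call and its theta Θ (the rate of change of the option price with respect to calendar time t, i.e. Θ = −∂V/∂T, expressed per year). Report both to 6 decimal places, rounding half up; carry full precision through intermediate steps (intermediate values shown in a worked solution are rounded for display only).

σ√T = 0.4275·√0.6097 = 0.333806
d₁ = (ln(S/K) + (r+σ²/2)T) / (σ√T) = (ln(235.87/253.32) + (0.0081+0.4275²/2)·0.6097) / 0.333806 = (-0.071373 + 0.060652) / 0.333806 = -0.032117
d₂ = d₁ − σ√T = -0.032117 − 0.333806 = -0.365923
e^{−rT} = e^{−0.0081·0.6097} = 0.995074
N(d₁) = 0.487189,  N(d₂) = 0.357211
Call price V = S·N(d₁) − K·e^{−rT}·N(d₂) = 114.913345 − 90.042957 = 24.870388
φ(d₁) = (1/√(2π))·e^{−d₁²/2} = 0.398737
Θ = −S·φ(d₁)·σ/(2√T) − r·K·e^{−rT}·N(d₂) = −25.745825 − 0.729348 = -26.475173

price = 24.870388
Θ = -26.475173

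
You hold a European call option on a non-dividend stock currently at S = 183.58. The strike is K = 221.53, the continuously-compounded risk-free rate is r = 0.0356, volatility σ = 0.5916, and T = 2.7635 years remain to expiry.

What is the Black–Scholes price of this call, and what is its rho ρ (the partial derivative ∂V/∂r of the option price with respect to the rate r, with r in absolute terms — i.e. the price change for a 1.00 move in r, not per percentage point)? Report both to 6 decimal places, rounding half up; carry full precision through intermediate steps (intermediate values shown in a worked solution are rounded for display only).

σ√T = 0.5916·√2.7635 = 0.983463
d₁ = (ln(S/K) + (r+σ²/2)T) / (σ√T) = (ln(183.58/221.53) + (0.0356+0.5916²/2)·2.7635) / 0.983463 = (-0.187907 + 0.581980) / 0.983463 = 0.400699
d₂ = d₁ − σ√T = 0.400699 − 0.983463 = -0.582764
e^{−rT} = e^{−0.0356·2.7635} = 0.906304
N(d₁) = 0.655679,  N(d₂) = 0.280026
Call price V = S·N(d₁) − K·e^{−rT}·N(d₂) = 120.369577 − 56.221842 = 64.147736
ρ = K·T·e^{−rT}·N(d₂) = 155.369060

price = 64.147736
ρ = 155.369060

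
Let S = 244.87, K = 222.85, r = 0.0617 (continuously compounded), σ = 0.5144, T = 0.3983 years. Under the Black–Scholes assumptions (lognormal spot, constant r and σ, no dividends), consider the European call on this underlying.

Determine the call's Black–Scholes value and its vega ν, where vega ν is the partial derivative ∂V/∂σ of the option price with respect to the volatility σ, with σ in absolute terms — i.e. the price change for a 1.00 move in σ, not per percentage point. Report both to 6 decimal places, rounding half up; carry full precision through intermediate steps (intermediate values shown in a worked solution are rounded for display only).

σ√T = 0.5144·√0.3983 = 0.324643
d₁ = (ln(S/K) + (r+σ²/2)T) / (σ√T) = (ln(244.87/222.85) + (0.0617+0.5144²/2)·0.3983) / 0.324643 = (0.094229 + 0.077272) / 0.324643 = 0.528273
d₂ = d₁ − σ√T = 0.528273 − 0.324643 = 0.203630
e^{−rT} = e^{−0.0617·0.3983} = 0.975724
N(d₁) = 0.701345,  N(d₂) = 0.580679
Call price V = S·N(d₁) − K·e^{−rT}·N(d₂) = 171.738383 − 126.262890 = 45.475493
φ(d₁) = (1/√(2π))·e^{−d₁²/2} = 0.346985
ν = S·φ(d₁)·√T = 53.622982

price = 45.475493
ν = 53.622982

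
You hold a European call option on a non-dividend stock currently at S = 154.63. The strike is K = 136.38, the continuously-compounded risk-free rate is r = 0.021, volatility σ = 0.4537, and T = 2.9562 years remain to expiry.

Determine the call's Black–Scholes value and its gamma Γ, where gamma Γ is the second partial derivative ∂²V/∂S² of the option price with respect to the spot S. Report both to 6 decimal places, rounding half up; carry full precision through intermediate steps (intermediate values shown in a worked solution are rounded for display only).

σ√T = 0.4537·√2.9562 = 0.780074
d₁ = (ln(S/K) + (r+σ²/2)T) / (σ√T) = (ln(154.63/136.38) + (0.021+0.4537²/2)·2.9562) / 0.780074 = (0.125590 + 0.366338) / 0.780074 = 0.630617
d₂ = d₁ − σ√T = 0.630617 − 0.780074 = -0.149457
e^{−rT} = e^{−0.021·2.9562} = 0.939808
N(d₁) = 0.735855,  N(d₂) = 0.440597
Call price V = S·N(d₁) − K·e^{−rT}·N(d₂) = 113.785184 − 56.471686 = 57.313499
φ(d₁) = (1/√(2π))·e^{−d₁²/2} = 0.327006
Γ = φ(d₁) / (S·σ·√T) = 0.002711

price = 57.313499
Γ = 0.002711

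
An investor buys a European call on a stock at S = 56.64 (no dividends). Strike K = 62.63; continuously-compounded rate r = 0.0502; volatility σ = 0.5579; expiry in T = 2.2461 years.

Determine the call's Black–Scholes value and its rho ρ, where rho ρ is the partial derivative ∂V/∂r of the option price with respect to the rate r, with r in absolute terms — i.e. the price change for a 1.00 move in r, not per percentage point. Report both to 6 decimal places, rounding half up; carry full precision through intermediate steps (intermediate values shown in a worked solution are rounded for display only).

σ√T = 0.5579·√2.2461 = 0.836124
d₁ = (ln(S/K) + (r+σ²/2)T) / (σ√T) = (ln(56.64/62.63) + (0.0502+0.5579²/2)·2.2461) / 0.836124 = (-0.100529 + 0.462306) / 0.836124 = 0.432684
d₂ = d₁ − σ√T = 0.432684 − 0.836124 = -0.403441
e^{−rT} = e^{−0.0502·2.2461} = 0.893370
N(d₁) = 0.667378,  N(d₂) = 0.343312
Call price V = S·N(d₁) − K·e^{−rT}·N(d₂) = 37.800271 − 19.208914 = 18.591356
ρ = K·T·e^{−rT}·N(d₂) = 43.145143

price = 18.591356
ρ = 43.145143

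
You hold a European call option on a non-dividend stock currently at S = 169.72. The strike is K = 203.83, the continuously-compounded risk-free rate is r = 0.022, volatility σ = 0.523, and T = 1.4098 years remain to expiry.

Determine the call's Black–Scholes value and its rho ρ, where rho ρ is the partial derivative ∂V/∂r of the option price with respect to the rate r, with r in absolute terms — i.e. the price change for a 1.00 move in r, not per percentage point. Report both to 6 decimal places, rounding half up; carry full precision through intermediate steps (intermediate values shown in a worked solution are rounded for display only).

price = 32.128169
ρ = 80.591567

σ√T = 0.523·√1.4098 = 0.620984
d₁ = (ln(S/K) + (r+σ²/2)T) / (σ√T) = (ln(169.72/203.83) + (0.022+0.523²/2)·1.4098) / 0.620984 = (-0.183136 + 0.223826) / 0.620984 = 0.065525
d₂ = d₁ − σ√T = 0.065525 − 0.620984 = -0.555459
e^{−rT} = e^{−0.022·1.4098} = 0.969460
N(d₁) = 0.526122,  N(d₂) = 0.289290
Call price V = S·N(d₁) − K·e^{−rT}·N(d₂) = 89.293417 − 57.165248 = 32.128169
ρ = K·T·e^{−rT}·N(d₂) = 80.591567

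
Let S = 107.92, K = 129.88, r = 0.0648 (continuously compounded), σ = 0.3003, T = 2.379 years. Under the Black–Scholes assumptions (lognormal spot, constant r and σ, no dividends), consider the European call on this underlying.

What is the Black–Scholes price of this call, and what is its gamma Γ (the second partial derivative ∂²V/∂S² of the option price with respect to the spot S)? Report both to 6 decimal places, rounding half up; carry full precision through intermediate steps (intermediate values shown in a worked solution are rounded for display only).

σ√T = 0.3003·√2.379 = 0.463183
d₁ = (ln(S/K) + (r+σ²/2)T) / (σ√T) = (ln(107.92/129.88) + (0.0648+0.3003²/2)·2.379) / 0.463183 = (-0.185221 + 0.261428) / 0.463183 = 0.164530
d₂ = d₁ − σ√T = 0.164530 − 0.463183 = -0.298653
e^{−rT} = e^{−0.0648·2.379} = 0.857136
N(d₁) = 0.565343,  N(d₂) = 0.382603
Call price V = S·N(d₁) − K·e^{−rT}·N(d₂) = 61.011838 − 42.593144 = 18.418694
φ(d₁) = (1/√(2π))·e^{−d₁²/2} = 0.393579
Γ = φ(d₁) / (S·σ·√T) = 0.007874

price = 18.418694
Γ = 0.007874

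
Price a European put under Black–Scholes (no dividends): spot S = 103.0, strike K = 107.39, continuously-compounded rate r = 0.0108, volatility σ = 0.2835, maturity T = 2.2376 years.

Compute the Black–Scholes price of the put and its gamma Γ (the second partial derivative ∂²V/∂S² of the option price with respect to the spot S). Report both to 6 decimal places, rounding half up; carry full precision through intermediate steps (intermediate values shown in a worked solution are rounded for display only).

σ√T = 0.2835·√2.2376 = 0.424077
d₁ = (ln(S/K) + (r+σ²/2)T) / (σ√T) = (ln(103.0/107.39) + (0.0108+0.2835²/2)·2.2376) / 0.424077 = (-0.041738 + 0.114087) / 0.424077 = 0.170602
d₂ = d₁ − σ√T = 0.170602 − 0.424077 = -0.253474
e^{−rT} = e^{−0.0108·2.2376} = 0.976124
N(−d₁) = 0.432268,  N(−d₂) = 0.600049
Put price V = K·e^{−rT}·N(−d₂) − S·N(−d₁) = 62.900694 − 44.523626 = 18.377068
φ(d₁) = (1/√(2π))·e^{−d₁²/2} = 0.393179
Γ = φ(d₁) / (S·σ·√T) = 0.009001

price = 18.377068
Γ = 0.009001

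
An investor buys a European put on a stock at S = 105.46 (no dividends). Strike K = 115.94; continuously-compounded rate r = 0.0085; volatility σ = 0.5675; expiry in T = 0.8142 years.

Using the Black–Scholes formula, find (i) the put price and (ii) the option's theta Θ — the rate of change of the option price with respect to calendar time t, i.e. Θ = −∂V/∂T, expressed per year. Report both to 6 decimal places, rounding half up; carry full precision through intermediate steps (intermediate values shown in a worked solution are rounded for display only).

price = 27.448985
Θ = -12.531737

σ√T = 0.5675·√0.8142 = 0.512072
d₁ = (ln(S/K) + (r+σ²/2)T) / (σ√T) = (ln(105.46/115.94) + (0.0085+0.5675²/2)·0.8142) / 0.512072 = (-0.094741 + 0.138030) / 0.512072 = 0.084536
d₂ = d₁ − σ√T = 0.084536 − 0.512072 = -0.427536
e^{−rT} = e^{−0.0085·0.8142} = 0.993103
N(−d₁) = 0.466315,  N(−d₂) = 0.665506
Put price V = K·e^{−rT}·N(−d₂) − S·N(−d₁) = 76.626567 − 49.177582 = 27.448985
φ(d₁) = (1/√(2π))·e^{−d₁²/2} = 0.397519
Θ = −S·φ(d₁)·σ/(2√T) + r·K·e^{−rT}·N(−d₂) = −13.183063 + 0.651326 = -12.531737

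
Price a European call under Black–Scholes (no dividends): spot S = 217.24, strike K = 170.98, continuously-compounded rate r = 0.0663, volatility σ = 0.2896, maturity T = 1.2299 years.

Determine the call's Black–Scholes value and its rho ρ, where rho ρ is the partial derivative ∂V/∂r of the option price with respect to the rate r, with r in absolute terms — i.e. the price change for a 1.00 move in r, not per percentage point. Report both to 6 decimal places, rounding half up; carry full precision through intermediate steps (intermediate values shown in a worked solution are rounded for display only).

σ√T = 0.2896·√1.2299 = 0.321169
d₁ = (ln(S/K) + (r+σ²/2)T) / (σ√T) = (ln(217.24/170.98) + (0.0663+0.2896²/2)·1.2299) / 0.321169 = (0.239456 + 0.133117) / 0.321169 = 1.160054
d₂ = d₁ − σ√T = 1.160054 − 0.321169 = 0.838885
e^{−rT} = e^{−0.0663·1.2299} = 0.921694
N(d₁) = 0.876987,  N(d₂) = 0.799233
Call price V = S·N(d₁) − K·e^{−rT}·N(d₂) = 190.516566 − 125.952089 = 64.564477
ρ = K·T·e^{−rT}·N(d₂) = 154.908474

price = 64.564477
ρ = 154.908474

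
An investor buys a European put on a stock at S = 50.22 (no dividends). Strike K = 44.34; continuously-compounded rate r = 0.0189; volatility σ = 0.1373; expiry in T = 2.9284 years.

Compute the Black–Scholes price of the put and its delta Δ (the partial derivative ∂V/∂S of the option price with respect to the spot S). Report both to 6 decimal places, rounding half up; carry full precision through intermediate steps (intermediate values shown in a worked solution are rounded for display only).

σ√T = 0.1373·√2.9284 = 0.234956
d₁ = (ln(S/K) + (r+σ²/2)T) / (σ√T) = (ln(50.22/44.34) + (0.0189+0.1373²/2)·2.9284) / 0.234956 = (0.124526 + 0.082949) / 0.234956 = 0.883039
d₂ = d₁ − σ√T = 0.883039 − 0.234956 = 0.648084
e^{−rT} = e^{−0.0189·2.9284} = 0.946157
N(−d₁) = 0.188608,  N(−d₂) = 0.258465
Put price V = K·e^{−rT}·N(−d₂) − S·N(−d₁) = 10.843297 − 9.471871 = 1.371426
Δ = −N(−d₁) = -0.188608

price = 1.371426
Δ = -0.188608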